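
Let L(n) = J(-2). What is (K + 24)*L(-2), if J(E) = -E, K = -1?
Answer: 46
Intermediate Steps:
L(n) = 2 (L(n) = -1*(-2) = 2)
(K + 24)*L(-2) = (-1 + 24)*2 = 23*2 = 46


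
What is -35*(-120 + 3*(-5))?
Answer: 4725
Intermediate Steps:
-35*(-120 + 3*(-5)) = -35*(-120 - 15) = -35*(-135) = 4725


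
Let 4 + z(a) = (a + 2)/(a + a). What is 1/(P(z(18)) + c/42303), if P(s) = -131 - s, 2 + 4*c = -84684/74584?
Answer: -9465380856/1207362089021 ≈ -0.0078397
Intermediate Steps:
c = -58463/74584 (c = -1/2 + (-84684/74584)/4 = -1/2 + (-84684*1/74584)/4 = -1/2 + (1/4)*(-21171/18646) = -1/2 - 21171/74584 = -58463/74584 ≈ -0.78385)
z(a) = -4 + (2 + a)/(2*a) (z(a) = -4 + (a + 2)/(a + a) = -4 + (2 + a)/((2*a)) = -4 + (2 + a)*(1/(2*a)) = -4 + (2 + a)/(2*a))
1/(P(z(18)) + c/42303) = 1/((-131 - (-7/2 + 1/18)) - 58463/74584/42303) = 1/((-131 - (-7/2 + 1/18)) - 58463/74584*1/42303) = 1/((-131 - 1*(-31/9)) - 58463/3155126952) = 1/((-131 + 31/9) - 58463/3155126952) = 1/(-1148/9 - 58463/3155126952) = 1/(-1207362089021/9465380856) = -9465380856/1207362089021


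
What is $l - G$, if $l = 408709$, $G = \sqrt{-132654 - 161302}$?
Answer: $408709 - 2 i \sqrt{73489} \approx 4.0871 \cdot 10^{5} - 542.18 i$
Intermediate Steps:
$G = 2 i \sqrt{73489}$ ($G = \sqrt{-293956} = 2 i \sqrt{73489} \approx 542.18 i$)
$l - G = 408709 - 2 i \sqrt{73489}$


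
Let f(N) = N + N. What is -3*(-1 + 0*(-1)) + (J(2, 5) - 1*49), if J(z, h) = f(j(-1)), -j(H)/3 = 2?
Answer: -58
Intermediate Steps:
j(H) = -6 (j(H) = -3*2 = -6)
f(N) = 2*N
J(z, h) = -12 (J(z, h) = 2*(-6) = -12)
-3*(-1 + 0*(-1)) + (J(2, 5) - 1*49) = -3*(-1 + 0*(-1)) + (-12 - 1*49) = -3*(-1 + 0) + (-12 - 49) = -3*(-1) - 61 = 3 - 61 = -58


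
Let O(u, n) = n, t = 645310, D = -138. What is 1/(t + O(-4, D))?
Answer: 1/645172 ≈ 1.5500e-6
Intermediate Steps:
1/(t + O(-4, D)) = 1/(645310 - 138) = 1/645172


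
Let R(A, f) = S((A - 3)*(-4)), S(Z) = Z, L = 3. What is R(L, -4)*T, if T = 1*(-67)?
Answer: 0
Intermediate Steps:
R(A, f) = 12 - 4*A (R(A, f) = (A - 3)*(-4) = (-3 + A)*(-4) = 12 - 4*A)
T = -67
R(L, -4)*T = (12 - 4*3)*(-67) = (12 - 12)*(-67) = 0*(-67) = 0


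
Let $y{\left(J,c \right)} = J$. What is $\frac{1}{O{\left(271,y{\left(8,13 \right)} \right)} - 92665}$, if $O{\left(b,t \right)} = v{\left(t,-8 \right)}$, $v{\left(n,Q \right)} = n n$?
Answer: $- \frac{1}{92601} \approx -1.0799 \cdot 10^{-5}$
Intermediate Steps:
$v{\left(n,Q \right)} = n^{2}$
$O{\left(b,t \right)} = t^{2}$
$\frac{1}{O{\left(271,y{\left(8,13 \right)} \right)} - 92665} = \frac{1}{8^{2} - 92665} = \frac{1}{64 - 92665} = \frac{1}{-92601} = - \frac{1}{92601}$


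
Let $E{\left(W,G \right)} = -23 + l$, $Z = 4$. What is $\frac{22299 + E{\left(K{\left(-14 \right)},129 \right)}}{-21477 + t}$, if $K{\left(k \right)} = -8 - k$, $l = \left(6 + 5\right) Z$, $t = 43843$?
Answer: $\frac{11160}{11183} \approx 0.99794$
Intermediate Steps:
$l = 44$ ($l = \left(6 + 5\right) 4 = 11 \cdot 4 = 44$)
$E{\left(W,G \right)} = 21$ ($E{\left(W,G \right)} = -23 + 44 = 21$)
$\frac{22299 + E{\left(K{\left(-14 \right)},129 \right)}}{-21477 + t} = \frac{22299 + 21}{-21477 + 43843} = \frac{22320}{22366} = 22320 \cdot \frac{1}{22366} = \frac{11160}{11183}$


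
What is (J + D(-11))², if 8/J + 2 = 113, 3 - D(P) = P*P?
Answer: 171348100/12321 ≈ 13907.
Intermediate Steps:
D(P) = 3 - P² (D(P) = 3 - P*P = 3 - P²)
J = 8/111 (J = 8/(-2 + 113) = 8/111 ≈ 0.072072)
(J + D(-11))² = (8/111 + (3 - 1*(-11)²))² = (8/111 + (3 - 1*121))² = (8/111 + (3 - 121))² = (8/111 - 118)² = (-13090/111)² = 171348100/12321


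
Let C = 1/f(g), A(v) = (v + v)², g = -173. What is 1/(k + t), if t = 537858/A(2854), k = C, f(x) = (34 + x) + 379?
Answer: 488718960/10104199 ≈ 48.368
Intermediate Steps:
f(x) = 413 + x
A(v) = 4*v² (A(v) = (2*v)² = 4*v²)
C = 1/240 (C = 1/(413 - 173) = 1/240 ≈ 0.0041667)
k = 1/240 ≈ 0.0041667
t = 268929/16290632 (t = 537858/((4*2854²)) = 537858/((4*8145316)) = 537858/32581264 = 537858*(1/32581264) = 268929/16290632 ≈ 0.016508)
1/(k + t) = 1/(1/240 + 268929/16290632) = 1/(10104199/488718960) = 488718960/10104199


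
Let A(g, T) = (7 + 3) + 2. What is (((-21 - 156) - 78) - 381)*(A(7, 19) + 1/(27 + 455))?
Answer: -1839630/241 ≈ -7633.3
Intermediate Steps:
A(g, T) = 12 (A(g, T) = 10 + 2 = 12)
(((-21 - 156) - 78) - 381)*(A(7, 19) + 1/(27 + 455)) = (((-21 - 156) - 78) - 381)*(12 + 1/(27 + 455)) = ((-177 - 78) - 381)*(12 + 1/482) = (-255 - 381)*(12 + 1/482) = -636*5785/482 = -1839630/241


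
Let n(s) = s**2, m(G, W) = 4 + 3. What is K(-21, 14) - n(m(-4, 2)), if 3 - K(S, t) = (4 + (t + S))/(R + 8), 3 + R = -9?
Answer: -187/4 ≈ -46.750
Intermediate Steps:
R = -12 (R = -3 - 9 = -12)
K(S, t) = 4 + S/4 + t/4 (K(S, t) = 3 - (4 + (t + S))/(-12 + 8) = 3 - (4 + (S + t))/(-4) = 3 - (4 + S + t)*(-1)/4 = 3 - (-1 - S/4 - t/4) = 3 + (1 + S/4 + t/4) = 4 + S/4 + t/4)
m(G, W) = 7
K(-21, 14) - n(m(-4, 2)) = (4 + (1/4)*(-21) + (1/4)*14) - 1*7**2 = (4 - 21/4 + 7/2) - 1*49 = 9/4 - 49 = -187/4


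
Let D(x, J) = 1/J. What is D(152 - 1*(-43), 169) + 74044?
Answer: 12513437/169 ≈ 74044.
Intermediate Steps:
D(152 - 1*(-43), 169) + 74044 = 1/169 + 74044 = 12513437/169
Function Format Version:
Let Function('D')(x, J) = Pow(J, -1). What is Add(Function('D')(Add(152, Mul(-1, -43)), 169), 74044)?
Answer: Rational(12513437, 169) ≈ 74044.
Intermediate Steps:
Add(Function('D')(Add(152, Mul(-1, -43)), 169), 74044) = Add(Pow(169, -1), 74044) = Add(Rational(1, 169), 74044) = Rational(12513437, 169)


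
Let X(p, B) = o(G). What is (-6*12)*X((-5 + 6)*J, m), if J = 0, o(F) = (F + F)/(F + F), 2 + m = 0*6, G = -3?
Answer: -72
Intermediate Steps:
m = -2 (m = -2 + 0*6 = -2 + 0 = -2)
o(F) = 1 (o(F) = (2*F)/((2*F)) = (2*F)*(1/(2*F)) = 1)
X(p, B) = 1
(-6*12)*X((-5 + 6)*J, m) = -6*12*1 = -72*1 = -72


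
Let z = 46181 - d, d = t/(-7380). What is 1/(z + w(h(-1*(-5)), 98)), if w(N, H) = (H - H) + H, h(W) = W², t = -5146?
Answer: 3690/170766937 ≈ 2.1608e-5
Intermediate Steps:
d = 2573/3690 (d = -5146/(-7380) = -5146*(-1/7380) = 2573/3690 ≈ 0.69729)
w(N, H) = H (w(N, H) = 0 + H = H)
z = 170405317/3690 (z = 46181 - 1*2573/3690 = 46181 - 2573/3690 = 170405317/3690 ≈ 46180.)
1/(z + w(h(-1*(-5)), 98)) = 1/(170405317/3690 + 98) = 1/(170766937/3690) = 3690/170766937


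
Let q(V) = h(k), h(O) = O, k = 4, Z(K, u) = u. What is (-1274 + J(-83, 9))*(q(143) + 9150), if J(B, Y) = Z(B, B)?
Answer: -12421978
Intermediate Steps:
q(V) = 4
J(B, Y) = B
(-1274 + J(-83, 9))*(q(143) + 9150) = (-1274 - 83)*(4 + 9150) = -1357*9154 = -12421978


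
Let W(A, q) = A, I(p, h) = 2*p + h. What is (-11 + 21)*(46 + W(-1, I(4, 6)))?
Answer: 450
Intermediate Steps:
I(p, h) = h + 2*p
(-11 + 21)*(46 + W(-1, I(4, 6))) = (-11 + 21)*(46 - 1) = 10*45 = 450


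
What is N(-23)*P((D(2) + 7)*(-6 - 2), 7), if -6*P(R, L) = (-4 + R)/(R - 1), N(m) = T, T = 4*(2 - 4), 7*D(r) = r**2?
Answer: 1808/1293 ≈ 1.3983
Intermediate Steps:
D(r) = r**2/7
T = -8 (T = 4*(-2) = -8)
N(m) = -8
P(R, L) = -(-4 + R)/(6*(-1 + R)) (P(R, L) = -(-4 + R)/(6*(R - 1)) = -(-4 + R)/(6*(-1 + R)))
N(-23)*P((D(2) + 7)*(-6 - 2), 7) = -4*(4 - ((1/7)*2**2 + 7)*(-6 - 2))/(3*(-1 + ((1/7)*2**2 + 7)*(-6 - 2))) = -4*(4 - ((1/7)*4 + 7)*(-8))/(3*(-1 + ((1/7)*4 + 7)*(-8))) = -4*(4 - (4/7 + 7)*(-8))/(3*(-1 + (4/7 + 7)*(-8))) = -4*(4 - 53*(-8)/7)/(3*(-1 + (53/7)*(-8))) = -4*(4 - 1*(-424/7))/(3*(-1 - 424/7)) = -4*(4 + 424/7)/(3*(-431/7)) = -4*(-7)*452/(3*431*7) = -8*(-226/1293) = 1808/1293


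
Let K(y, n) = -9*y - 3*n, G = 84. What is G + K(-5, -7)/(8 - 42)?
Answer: 1395/17 ≈ 82.059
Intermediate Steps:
G + K(-5, -7)/(8 - 42) = 84 + (-9*(-5) - 3*(-7))/(8 - 42) = 84 + (45 + 21)/(-34) = 84 + 66*(-1/34) = 84 - 33/17 = 1395/17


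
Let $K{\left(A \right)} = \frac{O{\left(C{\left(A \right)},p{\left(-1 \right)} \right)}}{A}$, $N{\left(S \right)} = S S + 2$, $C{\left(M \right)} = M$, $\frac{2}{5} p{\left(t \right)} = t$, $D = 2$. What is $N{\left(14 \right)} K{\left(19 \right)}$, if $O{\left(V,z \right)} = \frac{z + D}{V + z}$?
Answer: $- \frac{6}{19} \approx -0.31579$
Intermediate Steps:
$p{\left(t \right)} = \frac{5 t}{2}$
$O{\left(V,z \right)} = \frac{2 + z}{V + z}$ ($O{\left(V,z \right)} = \frac{z + 2}{V + z} = \frac{2 + z}{V + z}$)
$N{\left(S \right)} = 2 + S^{2}$ ($N{\left(S \right)} = S^{2} + 2 = 2 + S^{2}$)
$K{\left(A \right)} = - \frac{1}{2 A \left(- \frac{5}{2} + A\right)}$ ($K{\left(A \right)} = \frac{\frac{1}{A + \frac{5}{2} \left(-1\right)} \left(2 + \frac{5}{2} \left(-1\right)\right)}{A} = \frac{\frac{1}{A - \frac{5}{2}} \left(2 - \frac{5}{2}\right)}{A} = \frac{\frac{1}{- \frac{5}{2} + A} \left(- \frac{1}{2}\right)}{A} = \frac{\left(- \frac{1}{2}\right) \frac{1}{- \frac{5}{2} + A}}{A} = - \frac{1}{2 A \left(- \frac{5}{2} + A\right)}$)
$N{\left(14 \right)} K{\left(19 \right)} = \left(2 + 14^{2}\right) \left(- \frac{1}{19 \left(-5 + 2 \cdot 19\right)}\right) = \left(2 + 196\right) \left(\left(-1\right) \frac{1}{19} \frac{1}{-5 + 38}\right) = 198 \left(\left(-1\right) \frac{1}{19} \cdot \frac{1}{33}\right) = 198 \left(- \frac{1}{627}\right) = - \frac{6}{19}$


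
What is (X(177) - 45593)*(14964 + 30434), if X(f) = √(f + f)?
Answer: -2069831014 + 45398*√354 ≈ -2.0690e+9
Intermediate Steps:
X(f) = √2*√f (X(f) = √(2*f) = √2*√f)
(X(177) - 45593)*(14964 + 30434) = (√2*√177 - 45593)*(14964 + 30434) = (√354 - 45593)*45398 = (-45593 + √354)*45398 = -2069831014 + 45398*√354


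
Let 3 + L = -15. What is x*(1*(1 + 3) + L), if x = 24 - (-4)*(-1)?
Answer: -280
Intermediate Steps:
L = -18 (L = -3 - 15 = -18)
x = 20 (x = 24 - 1*4 = 24 - 4 = 20)
x*(1*(1 + 3) + L) = 20*(1*(1 + 3) - 18) = 20*(1*4 - 18) = 20*(4 - 18) = 20*(-14) = -280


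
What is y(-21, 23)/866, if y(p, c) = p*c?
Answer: -483/866 ≈ -0.55774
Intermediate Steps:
y(p, c) = c*p
y(-21, 23)/866 = (23*(-21))/866 = -483*1/866 = -483/866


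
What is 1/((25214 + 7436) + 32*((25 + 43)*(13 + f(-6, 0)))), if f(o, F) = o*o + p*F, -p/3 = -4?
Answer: 1/139274 ≈ 7.1801e-6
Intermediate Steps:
p = 12 (p = -3*(-4) = 12)
f(o, F) = o² + 12*F (f(o, F) = o*o + 12*F = o² + 12*F)
1/((25214 + 7436) + 32*((25 + 43)*(13 + f(-6, 0)))) = 1/((25214 + 7436) + 32*((25 + 43)*(13 + ((-6)² + 12*0)))) = 1/(32650 + 32*(68*(13 + (36 + 0)))) = 1/(32650 + 32*(68*(13 + 36))) = 1/(32650 + 32*(68*49)) = 1/(32650 + 32*3332) = 1/(32650 + 106624) = 1/139274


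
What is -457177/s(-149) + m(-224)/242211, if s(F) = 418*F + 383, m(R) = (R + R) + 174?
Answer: 36905446007/4997539563 ≈ 7.3847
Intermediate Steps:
m(R) = 174 + 2*R (m(R) = 2*R + 174 = 174 + 2*R)
s(F) = 383 + 418*F
-457177/s(-149) + m(-224)/242211 = -457177/(383 + 418*(-149)) + (174 + 2*(-224))/242211 = -457177/(383 - 62282) + (174 - 448)*(1/242211) = -457177/(-61899) - 274*1/242211 = -457177*(-1/61899) - 274/242211 = 457177/61899 - 274/242211 = 36905446007/4997539563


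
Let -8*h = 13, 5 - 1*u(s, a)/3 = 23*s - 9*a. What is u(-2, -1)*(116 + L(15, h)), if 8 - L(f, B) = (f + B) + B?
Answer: 28287/2 ≈ 14144.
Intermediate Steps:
u(s, a) = 15 - 69*s + 27*a (u(s, a) = 15 - 3*(23*s - 9*a) = 15 - 3*(-9*a + 23*s) = 15 + (-69*s + 27*a) = 15 - 69*s + 27*a)
h = -13/8 (h = -⅛*13 = -13/8 ≈ -1.6250)
L(f, B) = 8 - f - 2*B (L(f, B) = 8 - ((f + B) + B) = 8 - ((B + f) + B) = 8 - (f + 2*B) = 8 + (-f - 2*B) = 8 - f - 2*B)
u(-2, -1)*(116 + L(15, h)) = (15 - 69*(-2) + 27*(-1))*(116 + (8 - 1*15 - 2*(-13/8))) = (15 + 138 - 27)*(116 + (8 - 15 + 13/4)) = 126*(116 - 15/4) = 126*(449/4) = 28287/2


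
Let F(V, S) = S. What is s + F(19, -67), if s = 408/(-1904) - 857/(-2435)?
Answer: -2279337/34090 ≈ -66.862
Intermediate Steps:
s = 4693/34090 (s = 408*(-1/1904) - 857*(-1/2435) = -3/14 + 857/2435 = 4693/34090 ≈ 0.13767)
s + F(19, -67) = 4693/34090 - 67 = -2279337/34090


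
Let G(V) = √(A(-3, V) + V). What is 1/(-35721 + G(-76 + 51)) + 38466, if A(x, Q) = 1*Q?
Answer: 49082227111485/1275989891 - 5*I*√2/1275989891 ≈ 38466.0 - 5.5416e-9*I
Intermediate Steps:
A(x, Q) = Q
G(V) = √2*√V (G(V) = √(V + V) = √(2*V) = √2*√V)
1/(-35721 + G(-76 + 51)) + 38466 = 1/(-35721 + √2*√(-76 + 51)) + 38466 = 1/(-35721 + √2*√(-25)) + 38466 = 1/(-35721 + √2*(5*I)) + 38466 = 1/(-35721 + 5*I*√2) + 38466 = 38466 + 1/(-35721 + 5*I*√2)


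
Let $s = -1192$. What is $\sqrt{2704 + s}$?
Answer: $6 \sqrt{42} \approx 38.884$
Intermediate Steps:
$\sqrt{2704 + s} = \sqrt{2704 - 1192} = \sqrt{1512} = 6 \sqrt{42}$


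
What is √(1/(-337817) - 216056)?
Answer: I*√24656381044189201/337817 ≈ 464.82*I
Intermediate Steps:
√(1/(-337817) - 216056) = √(-1/337817 - 216056) = √(-72987389753/337817) = I*√24656381044189201/337817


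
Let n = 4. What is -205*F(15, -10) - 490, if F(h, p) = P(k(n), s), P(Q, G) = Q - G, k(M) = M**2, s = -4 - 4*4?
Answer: -7870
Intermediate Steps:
s = -20 (s = -4 - 16 = -20)
F(h, p) = 36 (F(h, p) = 4**2 - 1*(-20) = 16 + 20 = 36)
-205*F(15, -10) - 490 = -205*36 - 490 = -7380 - 490 = -7870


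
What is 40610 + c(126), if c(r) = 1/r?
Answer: 5116861/126 ≈ 40610.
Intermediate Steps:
40610 + c(126) = 40610 + 1/126 = 5116861/126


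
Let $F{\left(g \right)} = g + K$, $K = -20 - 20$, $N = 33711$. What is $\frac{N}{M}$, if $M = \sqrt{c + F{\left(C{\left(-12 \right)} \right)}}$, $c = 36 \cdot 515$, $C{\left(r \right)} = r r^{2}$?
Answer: $\frac{33711 \sqrt{4193}}{8386} \approx 260.3$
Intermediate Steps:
$K = -40$
$C{\left(r \right)} = r^{3}$
$F{\left(g \right)} = -40 + g$ ($F{\left(g \right)} = g - 40 = -40 + g$)
$c = 18540$
$M = 2 \sqrt{4193}$ ($M = \sqrt{18540 + \left(-40 + \left(-12\right)^{3}\right)} = \sqrt{18540 - 1768} = \sqrt{16772} = 2 \sqrt{4193} \approx 129.51$)
$\frac{N}{M} = \frac{33711}{2 \sqrt{4193}} = 33711 \frac{\sqrt{4193}}{8386} = \frac{33711 \sqrt{4193}}{8386}$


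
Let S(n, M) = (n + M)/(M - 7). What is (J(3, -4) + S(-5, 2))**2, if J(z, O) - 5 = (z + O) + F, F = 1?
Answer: 784/25 ≈ 31.360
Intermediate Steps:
S(n, M) = (M + n)/(-7 + M)
J(z, O) = 6 + O + z (J(z, O) = 5 + ((z + O) + 1) = 5 + ((O + z) + 1) = 5 + (1 + O + z) = 6 + O + z)
(J(3, -4) + S(-5, 2))**2 = ((6 - 4 + 3) + (2 - 5)/(-7 + 2))**2 = (5 - 3/(-5))**2 = (5 - 1/5*(-3))**2 = (5 + 3/5)**2 = (28/5)**2 = 784/25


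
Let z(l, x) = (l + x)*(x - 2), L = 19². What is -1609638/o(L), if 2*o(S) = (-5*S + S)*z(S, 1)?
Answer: -804819/130682 ≈ -6.1586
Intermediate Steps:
L = 361
z(l, x) = (-2 + x)*(l + x) (z(l, x) = (l + x)*(-2 + x) = (-2 + x)*(l + x))
o(S) = -2*S*(-1 - S) (o(S) = ((-5*S + S)*(1² - 2*S - 2*1 + S*1))/2 = ((-4*S)*(1 - 2*S - 2 + S))/2 = ((-4*S)*(-1 - S))/2 = (-4*S*(-1 - S))/2 = -2*S*(-1 - S))
-1609638/o(L) = -1609638*1/(722*(1 + 361)) = -1609638/(2*361*362) = -1609638/261364 = -1609638*1/261364 = -804819/130682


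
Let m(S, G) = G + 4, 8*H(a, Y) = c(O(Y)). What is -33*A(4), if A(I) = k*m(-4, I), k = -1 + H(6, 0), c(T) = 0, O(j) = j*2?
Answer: 264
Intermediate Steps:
O(j) = 2*j
H(a, Y) = 0 (H(a, Y) = (⅛)*0 = 0)
m(S, G) = 4 + G
k = -1 (k = -1 + 0 = -1)
A(I) = -4 - I (A(I) = -(4 + I) = -4 - I)
-33*A(4) = -33*(-4 - 1*4) = -33*(-4 - 4) = -33*(-8) = 264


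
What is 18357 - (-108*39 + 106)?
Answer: 22463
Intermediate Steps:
18357 - (-108*39 + 106) = 18357 - (-4212 + 106) = 18357 - 1*(-4106) = 18357 + 4106 = 22463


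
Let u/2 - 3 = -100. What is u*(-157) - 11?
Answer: 30447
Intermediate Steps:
u = -194 (u = 6 + 2*(-100) = 6 - 200 = -194)
u*(-157) - 11 = -194*(-157) - 11 = 30458 - 11 = 30447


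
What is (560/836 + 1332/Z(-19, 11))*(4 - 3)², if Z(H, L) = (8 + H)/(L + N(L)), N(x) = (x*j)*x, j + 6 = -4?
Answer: 30344432/209 ≈ 1.4519e+5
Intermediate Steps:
j = -10 (j = -6 - 4 = -10)
N(x) = -10*x² (N(x) = (x*(-10))*x = (-10*x)*x = -10*x²)
Z(H, L) = (8 + H)/(L - 10*L²)
(560/836 + 1332/Z(-19, 11))*(4 - 3)² = (560/836 + 1332/(((-8 - 1*(-19))/(11*(-1 + 10*11)))))*(4 - 3)² = (560*(1/836) + 1332/(((-8 + 19)/(11*(-1 + 110)))))*1² = (140/209 + 1332/(((1/11)*11/109)))*1 = (140/209 + 1332/(((1/11)*(1/109)*11)))*1 = (140/209 + 1332/(1/109))*1 = (140/209 + 1332*109)*1 = (140/209 + 145188)*1 = (30344432/209)*1 = 30344432/209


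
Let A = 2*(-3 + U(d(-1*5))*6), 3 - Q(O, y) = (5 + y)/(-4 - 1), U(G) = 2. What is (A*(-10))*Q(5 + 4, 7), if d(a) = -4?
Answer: -972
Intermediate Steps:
Q(O, y) = 4 + y/5 (Q(O, y) = 3 - (5 + y)/(-4 - 1) = 3 - (5 + y)/(-5) = 3 - (5 + y)*(-1)/5 = 3 - (-1 - y/5) = 3 + (1 + y/5) = 4 + y/5)
A = 18 (A = 2*(-3 + 2*6) = 2*(-3 + 12) = 2*9 = 18)
(A*(-10))*Q(5 + 4, 7) = (18*(-10))*(4 + (⅕)*7) = -180*(4 + 7/5) = -180*27/5 = -972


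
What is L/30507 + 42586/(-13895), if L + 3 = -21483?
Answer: -532573024/141298255 ≈ -3.7691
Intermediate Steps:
L = -21486 (L = -3 - 21483 = -21486)
L/30507 + 42586/(-13895) = -21486/30507 + 42586/(-13895) = -21486*1/30507 + 42586*(-1/13895) = -7162/10169 - 42586/13895 = -532573024/141298255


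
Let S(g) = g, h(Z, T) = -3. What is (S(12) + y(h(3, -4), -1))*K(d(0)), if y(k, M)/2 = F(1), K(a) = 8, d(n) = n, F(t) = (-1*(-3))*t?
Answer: 144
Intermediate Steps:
F(t) = 3*t
y(k, M) = 6 (y(k, M) = 2*(3*1) = 2*3 = 6)
(S(12) + y(h(3, -4), -1))*K(d(0)) = (12 + 6)*8 = 18*8 = 144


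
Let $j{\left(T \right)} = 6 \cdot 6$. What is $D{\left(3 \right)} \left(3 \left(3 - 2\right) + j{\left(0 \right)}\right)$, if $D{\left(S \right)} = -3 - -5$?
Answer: $78$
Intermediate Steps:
$D{\left(S \right)} = 2$ ($D{\left(S \right)} = -3 + 5 = 2$)
$j{\left(T \right)} = 36$
$D{\left(3 \right)} \left(3 \left(3 - 2\right) + j{\left(0 \right)}\right) = 2 \left(3 \left(3 - 2\right) + 36\right) = 2 \left(3 \cdot 1 + 36\right) = 2 \left(3 + 36\right) = 2 \cdot 39 = 78$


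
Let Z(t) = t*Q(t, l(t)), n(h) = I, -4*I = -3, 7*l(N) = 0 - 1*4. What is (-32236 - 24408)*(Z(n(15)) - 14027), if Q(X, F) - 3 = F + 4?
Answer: 794272283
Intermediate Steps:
l(N) = -4/7 (l(N) = (0 - 1*4)/7 = (0 - 4)/7 = (⅐)*(-4) = -4/7)
Q(X, F) = 7 + F (Q(X, F) = 3 + (F + 4) = 3 + (4 + F) = 7 + F)
I = ¾ (I = -¼*(-3) = ¾ ≈ 0.75000)
n(h) = ¾
Z(t) = 45*t/7 (Z(t) = t*(7 - 4/7) = t*(45/7) = 45*t/7)
(-32236 - 24408)*(Z(n(15)) - 14027) = (-32236 - 24408)*((45/7)*(¾) - 14027) = -56644*(135/28 - 14027) = -56644*(-392621/28) = 794272283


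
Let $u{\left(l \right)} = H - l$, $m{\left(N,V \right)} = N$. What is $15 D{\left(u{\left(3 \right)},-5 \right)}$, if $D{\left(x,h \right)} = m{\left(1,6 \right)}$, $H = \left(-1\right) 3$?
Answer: $15$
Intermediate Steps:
$H = -3$
$u{\left(l \right)} = -3 - l$
$D{\left(x,h \right)} = 1$
$15 D{\left(u{\left(3 \right)},-5 \right)} = 15 \cdot 1 = 15$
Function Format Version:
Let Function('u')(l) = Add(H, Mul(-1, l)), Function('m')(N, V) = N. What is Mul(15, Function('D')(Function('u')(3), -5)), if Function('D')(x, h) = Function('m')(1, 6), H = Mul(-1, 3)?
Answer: 15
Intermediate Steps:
H = -3
Function('u')(l) = Add(-3, Mul(-1, l))
Function('D')(x, h) = 1
Mul(15, Function('D')(Function('u')(3), -5)) = Mul(15, 1) = 15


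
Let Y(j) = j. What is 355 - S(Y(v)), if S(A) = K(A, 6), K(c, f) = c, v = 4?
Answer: 351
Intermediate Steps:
S(A) = A
355 - S(Y(v)) = 355 - 1*4 = 355 - 4 = 351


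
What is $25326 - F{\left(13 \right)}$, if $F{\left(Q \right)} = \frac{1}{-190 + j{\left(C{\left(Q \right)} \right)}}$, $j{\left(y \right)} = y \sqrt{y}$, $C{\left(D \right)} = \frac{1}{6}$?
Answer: $\frac{197482033314}{7797599} + \frac{6 \sqrt{6}}{7797599} \approx 25326.0$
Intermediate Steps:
$C{\left(D \right)} = \frac{1}{6}$
$j{\left(y \right)} = y^{\frac{3}{2}}$
$F{\left(Q \right)} = \frac{1}{-190 + \frac{\sqrt{6}}{36}}$ ($F{\left(Q \right)} = \frac{1}{-190 + \left(\frac{1}{6}\right)^{\frac{3}{2}}} = \frac{1}{-190 + \frac{\sqrt{6}}{36}}$)
$25326 - F{\left(13 \right)} = 25326 - \left(- \frac{41040}{7797599} - \frac{6 \sqrt{6}}{7797599}\right) = 25326 + \left(\frac{41040}{7797599} + \frac{6 \sqrt{6}}{7797599}\right) = \frac{197482033314}{7797599} + \frac{6 \sqrt{6}}{7797599}$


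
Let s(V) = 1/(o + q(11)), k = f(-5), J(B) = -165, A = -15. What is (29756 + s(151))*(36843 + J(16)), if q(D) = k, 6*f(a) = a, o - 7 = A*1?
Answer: 57843480036/53 ≈ 1.0914e+9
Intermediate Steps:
o = -8 (o = 7 - 15*1 = 7 - 15 = -8)
f(a) = a/6
k = -⅚ (k = (⅙)*(-5) = -⅚ ≈ -0.83333)
q(D) = -⅚
s(V) = -6/53 (s(V) = 1/(-8 - ⅚) = 1/(-53/6) = -6/53)
(29756 + s(151))*(36843 + J(16)) = (29756 - 6/53)*(36843 - 165) = (1577062/53)*36678 = 57843480036/53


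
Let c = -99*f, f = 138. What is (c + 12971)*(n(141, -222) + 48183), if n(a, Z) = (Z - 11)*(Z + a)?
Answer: -46335696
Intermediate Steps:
n(a, Z) = (-11 + Z)*(Z + a)
c = -13662 (c = -99*138 = -13662)
(c + 12971)*(n(141, -222) + 48183) = (-13662 + 12971)*(((-222)² - 11*(-222) - 11*141 - 222*141) + 48183) = -691*((49284 + 2442 - 1551 - 31302) + 48183) = -691*(18873 + 48183) = -691*67056 = -46335696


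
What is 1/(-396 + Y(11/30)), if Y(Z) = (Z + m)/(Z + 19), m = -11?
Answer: -581/230395 ≈ -0.0025218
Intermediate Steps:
Y(Z) = (-11 + Z)/(19 + Z) (Y(Z) = (Z - 11)/(Z + 19) = (-11 + Z)/(19 + Z))
1/(-396 + Y(11/30)) = 1/(-396 + (-11 + 11/30)/(19 + 11/30)) = 1/(-396 - 319/30/(581/30)) = 1/(-396 + (30/581)*(-319/30)) = 1/(-396 - 319/581) = 1/(-230395/581) = -581/230395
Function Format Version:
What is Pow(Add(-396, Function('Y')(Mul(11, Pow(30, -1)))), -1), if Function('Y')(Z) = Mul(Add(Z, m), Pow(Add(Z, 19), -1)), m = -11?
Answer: Rational(-581, 230395) ≈ -0.0025218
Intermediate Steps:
Function('Y')(Z) = Mul(Pow(Add(19, Z), -1), Add(-11, Z)) (Function('Y')(Z) = Mul(Add(Z, -11), Pow(Add(Z, 19), -1)) = Mul(Add(-11, Z), Pow(Add(19, Z), -1)) = Mul(Pow(Add(19, Z), -1), Add(-11, Z)))
Pow(Add(-396, Function('Y')(Mul(11, Pow(30, -1)))), -1) = Pow(Add(-396, Mul(Pow(Add(19, Mul(11, Pow(30, -1))), -1), Add(-11, Mul(11, Pow(30, -1))))), -1) = Pow(Add(-396, Mul(Pow(Add(19, Mul(11, Rational(1, 30))), -1), Add(-11, Mul(11, Rational(1, 30))))), -1) = Pow(Add(-396, Mul(Pow(Add(19, Rational(11, 30)), -1), Add(-11, Rational(11, 30)))), -1) = Pow(Add(-396, Mul(Pow(Rational(581, 30), -1), Rational(-319, 30))), -1) = Pow(Add(-396, Mul(Rational(30, 581), Rational(-319, 30))), -1) = Pow(Add(-396, Rational(-319, 581)), -1) = Pow(Rational(-230395, 581), -1) = Rational(-581, 230395)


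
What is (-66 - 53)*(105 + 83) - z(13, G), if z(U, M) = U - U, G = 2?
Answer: -22372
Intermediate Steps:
z(U, M) = 0
(-66 - 53)*(105 + 83) - z(13, G) = (-66 - 53)*(105 + 83) - 1*0 = -119*188 + 0 = -22372 + 0 = -22372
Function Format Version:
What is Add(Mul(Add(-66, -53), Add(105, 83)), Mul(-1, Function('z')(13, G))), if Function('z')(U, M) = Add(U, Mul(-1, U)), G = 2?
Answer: -22372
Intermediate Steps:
Function('z')(U, M) = 0
Add(Mul(Add(-66, -53), Add(105, 83)), Mul(-1, Function('z')(13, G))) = Add(Mul(Add(-66, -53), Add(105, 83)), Mul(-1, 0)) = Add(Mul(-119, 188), 0) = Add(-22372, 0) = -22372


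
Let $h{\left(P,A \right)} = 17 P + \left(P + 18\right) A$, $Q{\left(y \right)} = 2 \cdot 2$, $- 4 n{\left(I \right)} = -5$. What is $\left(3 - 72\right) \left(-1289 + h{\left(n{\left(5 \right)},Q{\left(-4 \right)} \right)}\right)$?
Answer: $\frac{328647}{4} \approx 82162.0$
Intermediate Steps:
$n{\left(I \right)} = \frac{5}{4}$ ($n{\left(I \right)} = \left(- \frac{1}{4}\right) \left(-5\right) = \frac{5}{4}$)
$Q{\left(y \right)} = 4$
$h{\left(P,A \right)} = 17 P + A \left(18 + P\right)$ ($h{\left(P,A \right)} = 17 P + \left(18 + P\right) A = 17 P + A \left(18 + P\right)$)
$\left(3 - 72\right) \left(-1289 + h{\left(n{\left(5 \right)},Q{\left(-4 \right)} \right)}\right) = \left(3 - 72\right) \left(-1289 + \left(17 \cdot \frac{5}{4} + 18 \cdot 4 + 4 \cdot \frac{5}{4}\right)\right) = \left(3 - 72\right) \left(-1289 + \left(\frac{85}{4} + 72 + 5\right)\right) = - 69 \left(-1289 + \frac{393}{4}\right) = \left(-69\right) \left(- \frac{4763}{4}\right) = \frac{328647}{4}$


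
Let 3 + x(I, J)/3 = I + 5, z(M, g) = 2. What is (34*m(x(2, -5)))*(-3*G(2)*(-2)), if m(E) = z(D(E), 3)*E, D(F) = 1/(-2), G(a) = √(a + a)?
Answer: 9792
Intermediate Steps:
G(a) = √2*√a (G(a) = √(2*a) = √2*√a)
D(F) = -½
x(I, J) = 6 + 3*I (x(I, J) = -9 + 3*(I + 5) = -9 + 3*(5 + I) = -9 + (15 + 3*I) = 6 + 3*I)
m(E) = 2*E
(34*m(x(2, -5)))*(-3*G(2)*(-2)) = (34*(2*(6 + 3*2)))*(-3*√2*√2*(-2)) = (34*(2*(6 + 6)))*(-3*2*(-2)) = (34*(2*12))*(-6*(-2)) = (34*24)*12 = 816*12 = 9792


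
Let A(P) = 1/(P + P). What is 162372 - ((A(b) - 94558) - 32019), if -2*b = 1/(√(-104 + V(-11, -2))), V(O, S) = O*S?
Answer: 288949 + I*√82 ≈ 2.8895e+5 + 9.0554*I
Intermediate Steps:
b = I*√82/164 (b = -1/(2*√(-104 - 11*(-2))) = -1/(2*√(-104 + 22)) = -(-I*√82/82)/2 = -(-1)*I*√82/164 = I*√82/164 ≈ 0.055216*I)
A(P) = 1/(2*P)
162372 - ((A(b) - 94558) - 32019) = 162372 - ((1/(2*((I*√82/164))) - 94558) - 32019) = 162372 - (((-2*I*√82)/2 - 94558) - 32019) = 162372 - ((-I*√82 - 94558) - 32019) = 162372 - ((-94558 - I*√82) - 32019) = 162372 - (-126577 - I*√82) = 162372 + (126577 + I*√82) = 288949 + I*√82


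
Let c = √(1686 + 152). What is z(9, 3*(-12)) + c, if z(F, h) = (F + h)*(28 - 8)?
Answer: -540 + √1838 ≈ -497.13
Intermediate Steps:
z(F, h) = 20*F + 20*h (z(F, h) = (F + h)*20 = 20*F + 20*h)
c = √1838 ≈ 42.872
z(9, 3*(-12)) + c = (20*9 + 20*(3*(-12))) + √1838 = (180 + 20*(-36)) + √1838 = (180 - 720) + √1838 = -540 + √1838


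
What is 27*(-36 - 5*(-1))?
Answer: -837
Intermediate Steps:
27*(-36 - 5*(-1)) = 27*(-36 + 5) = 27*(-31) = -837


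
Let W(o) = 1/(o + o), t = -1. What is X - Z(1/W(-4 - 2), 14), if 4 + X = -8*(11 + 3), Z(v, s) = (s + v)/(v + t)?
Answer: -1506/13 ≈ -115.85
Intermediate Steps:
W(o) = 1/(2*o)
Z(v, s) = (s + v)/(-1 + v) (Z(v, s) = (s + v)/(v - 1) = (s + v)/(-1 + v))
X = -116 (X = -4 - 8*(11 + 3) = -4 - 8*14 = -4 - 112 = -116)
X - Z(1/W(-4 - 2), 14) = -116 - (14 + 1/(1/(2*(-4 - 2))))/(-1 + 1/(1/(2*(-4 - 2)))) = -116 - (14 + 1/((½)/(-6)))/(-1 + 1/((½)/(-6))) = -116 - (14 + 1/((½)*(-⅙)))/(-1 + 1/((½)*(-⅙))) = -116 - (14 + 1/(-1/12))/(-1 + 1/(-1/12)) = -116 - (14 - 12)/(-1 - 12) = -116 - 2/(-13) = -116 - (-1)*2/13 = -116 - 1*(-2/13) = -116 + 2/13 = -1506/13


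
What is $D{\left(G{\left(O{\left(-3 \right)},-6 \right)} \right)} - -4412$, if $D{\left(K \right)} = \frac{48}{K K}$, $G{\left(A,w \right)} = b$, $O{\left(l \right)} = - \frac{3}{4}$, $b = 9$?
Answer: $\frac{119140}{27} \approx 4412.6$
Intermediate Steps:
$O{\left(l \right)} = - \frac{3}{4}$ ($O{\left(l \right)} = \left(-3\right) \frac{1}{4} = - \frac{3}{4}$)
$G{\left(A,w \right)} = 9$
$D{\left(K \right)} = \frac{48}{K^{2}}$
$D{\left(G{\left(O{\left(-3 \right)},-6 \right)} \right)} - -4412 = \frac{48}{81} - -4412 = 48 \cdot \frac{1}{81} + 4412 = \frac{16}{27} + 4412 = \frac{119140}{27}$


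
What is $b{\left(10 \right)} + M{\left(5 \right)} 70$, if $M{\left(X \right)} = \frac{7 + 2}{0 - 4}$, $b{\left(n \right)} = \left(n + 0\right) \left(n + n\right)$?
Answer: $\frac{85}{2} \approx 42.5$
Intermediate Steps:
$b{\left(n \right)} = 2 n^{2}$ ($b{\left(n \right)} = n 2 n = 2 n^{2}$)
$M{\left(X \right)} = - \frac{9}{4}$ ($M{\left(X \right)} = \frac{9}{-4} = 9 \left(- \frac{1}{4}\right) = - \frac{9}{4}$)
$b{\left(10 \right)} + M{\left(5 \right)} 70 = 2 \cdot 10^{2} - \frac{315}{2} = 2 \cdot 100 - \frac{315}{2} = 200 - \frac{315}{2} = \frac{85}{2}$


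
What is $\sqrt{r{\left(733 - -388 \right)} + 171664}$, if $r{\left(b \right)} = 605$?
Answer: $3 \sqrt{19141} \approx 415.05$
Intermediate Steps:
$\sqrt{r{\left(733 - -388 \right)} + 171664} = \sqrt{605 + 171664} = \sqrt{172269} = 3 \sqrt{19141}$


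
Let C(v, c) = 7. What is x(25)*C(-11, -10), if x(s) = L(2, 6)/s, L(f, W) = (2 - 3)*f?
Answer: -14/25 ≈ -0.56000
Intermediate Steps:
L(f, W) = -f
x(s) = -2/s (x(s) = (-1*2)/s = -2/s)
x(25)*C(-11, -10) = -2/25*7 = -14/25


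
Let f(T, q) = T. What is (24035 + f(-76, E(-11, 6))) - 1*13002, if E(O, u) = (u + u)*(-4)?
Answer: 10957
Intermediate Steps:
E(O, u) = -8*u (E(O, u) = (2*u)*(-4) = -8*u)
(24035 + f(-76, E(-11, 6))) - 1*13002 = (24035 - 76) - 1*13002 = 23959 - 13002 = 10957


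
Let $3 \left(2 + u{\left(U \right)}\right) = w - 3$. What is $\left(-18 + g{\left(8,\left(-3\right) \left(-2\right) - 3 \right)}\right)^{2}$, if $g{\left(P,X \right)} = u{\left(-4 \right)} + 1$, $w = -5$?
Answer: $\frac{4225}{9} \approx 469.44$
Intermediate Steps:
$u{\left(U \right)} = - \frac{14}{3}$ ($u{\left(U \right)} = -2 + \frac{-5 - 3}{3} = -2 + \frac{1}{3} \left(-8\right) = -2 - \frac{8}{3} = - \frac{14}{3}$)
$g{\left(P,X \right)} = - \frac{11}{3}$ ($g{\left(P,X \right)} = - \frac{14}{3} + 1 = - \frac{11}{3}$)
$\left(-18 + g{\left(8,\left(-3\right) \left(-2\right) - 3 \right)}\right)^{2} = \left(-18 - \frac{11}{3}\right)^{2} = \left(- \frac{65}{3}\right)^{2} = \frac{4225}{9}$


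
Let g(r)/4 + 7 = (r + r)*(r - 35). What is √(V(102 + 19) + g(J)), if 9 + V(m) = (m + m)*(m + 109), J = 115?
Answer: √129223 ≈ 359.48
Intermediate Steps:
g(r) = -28 + 8*r*(-35 + r) (g(r) = -28 + 4*((r + r)*(r - 35)) = -28 + 4*((2*r)*(-35 + r)) = -28 + 4*(2*r*(-35 + r)) = -28 + 8*r*(-35 + r))
V(m) = -9 + 2*m*(109 + m) (V(m) = -9 + (m + m)*(m + 109) = -9 + (2*m)*(109 + m) = -9 + 2*m*(109 + m))
√(V(102 + 19) + g(J)) = √((-9 + 2*(102 + 19)² + 218*(102 + 19)) + (-28 - 280*115 + 8*115²)) = √((-9 + 2*121² + 218*121) + (-28 - 32200 + 8*13225)) = √((-9 + 2*14641 + 26378) + (-28 - 32200 + 105800)) = √((-9 + 29282 + 26378) + 73572) = √(55651 + 73572) = √129223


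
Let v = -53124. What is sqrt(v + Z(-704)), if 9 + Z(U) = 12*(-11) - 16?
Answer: I*sqrt(53281) ≈ 230.83*I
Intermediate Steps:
Z(U) = -157 (Z(U) = -9 + (12*(-11) - 16) = -9 + (-132 - 16) = -9 - 148 = -157)
sqrt(v + Z(-704)) = sqrt(-53124 - 157) = sqrt(-53281) = I*sqrt(53281)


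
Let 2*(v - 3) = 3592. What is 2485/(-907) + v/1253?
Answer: -211716/162353 ≈ -1.3040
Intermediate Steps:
v = 1799 (v = 3 + (½)*3592 = 3 + 1796 = 1799)
2485/(-907) + v/1253 = 2485/(-907) + 1799/1253 = 2485*(-1/907) + 1799*(1/1253) = -2485/907 + 257/179 = -211716/162353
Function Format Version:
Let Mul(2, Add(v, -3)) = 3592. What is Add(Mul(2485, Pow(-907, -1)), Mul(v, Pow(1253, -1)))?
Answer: Rational(-211716, 162353) ≈ -1.3040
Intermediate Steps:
v = 1799 (v = Add(3, Mul(Rational(1, 2), 3592)) = Add(3, 1796) = 1799)
Add(Mul(2485, Pow(-907, -1)), Mul(v, Pow(1253, -1))) = Add(Mul(2485, Pow(-907, -1)), Mul(1799, Pow(1253, -1))) = Add(Mul(2485, Rational(-1, 907)), Mul(1799, Rational(1, 1253))) = Add(Rational(-2485, 907), Rational(257, 179)) = Rational(-211716, 162353)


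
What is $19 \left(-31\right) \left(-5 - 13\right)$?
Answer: $10602$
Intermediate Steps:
$19 \left(-31\right) \left(-5 - 13\right) = \left(-589\right) \left(-18\right) = 10602$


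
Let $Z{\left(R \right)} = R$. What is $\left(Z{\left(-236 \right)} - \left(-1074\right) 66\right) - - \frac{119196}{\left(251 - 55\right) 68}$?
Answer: $\frac{33632705}{476} \approx 70657.0$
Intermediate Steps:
$\left(Z{\left(-236 \right)} - \left(-1074\right) 66\right) - - \frac{119196}{\left(251 - 55\right) 68} = \left(-236 - \left(-1074\right) 66\right) - - \frac{119196}{\left(251 - 55\right) 68} = \left(-236 - -70884\right) - - \frac{119196}{196 \cdot 68} = \left(-236 + 70884\right) - - \frac{119196}{13328} = 70648 - \left(-119196\right) \frac{1}{13328} = 70648 - - \frac{4257}{476} = 70648 + \frac{4257}{476} = \frac{33632705}{476}$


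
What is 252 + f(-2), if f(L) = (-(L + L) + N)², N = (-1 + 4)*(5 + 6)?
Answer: 1621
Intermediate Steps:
N = 33 (N = 3*11 = 33)
f(L) = (33 - 2*L)² (f(L) = (-(L + L) + 33)² = (-2*L + 33)² = (33 - 2*L)²)
252 + f(-2) = 252 + (-33 + 2*(-2))² = 252 + (-33 - 4)² = 252 + (-37)² = 252 + 1369 = 1621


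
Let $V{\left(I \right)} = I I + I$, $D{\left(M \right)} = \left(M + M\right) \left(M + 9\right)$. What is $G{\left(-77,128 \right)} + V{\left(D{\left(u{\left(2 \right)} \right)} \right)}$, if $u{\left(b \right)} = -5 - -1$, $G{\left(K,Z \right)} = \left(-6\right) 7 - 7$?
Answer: $1511$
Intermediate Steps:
$G{\left(K,Z \right)} = -49$ ($G{\left(K,Z \right)} = -42 - 7 = -49$)
$u{\left(b \right)} = -4$ ($u{\left(b \right)} = -5 + 1 = -4$)
$D{\left(M \right)} = 2 M \left(9 + M\right)$
$V{\left(I \right)} = I + I^{2}$ ($V{\left(I \right)} = I^{2} + I = I + I^{2}$)
$G{\left(-77,128 \right)} + V{\left(D{\left(u{\left(2 \right)} \right)} \right)} = -49 + 2 \left(-4\right) \left(9 - 4\right) \left(1 + 2 \left(-4\right) \left(9 - 4\right)\right) = -49 + 2 \left(-4\right) 5 \left(1 + 2 \left(-4\right) 5\right) = -49 - 40 \left(1 - 40\right) = -49 - -1560 = -49 + 1560 = 1511$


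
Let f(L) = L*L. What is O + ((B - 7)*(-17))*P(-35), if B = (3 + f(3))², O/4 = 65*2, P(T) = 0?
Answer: 520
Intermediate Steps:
f(L) = L²
O = 520 (O = 4*(65*2) = 4*130 = 520)
B = 144 (B = (3 + 3²)² = (3 + 9)² = 12² = 144)
O + ((B - 7)*(-17))*P(-35) = 520 + ((144 - 7)*(-17))*0 = 520 + (137*(-17))*0 = 520 - 2329*0 = 520 + 0 = 520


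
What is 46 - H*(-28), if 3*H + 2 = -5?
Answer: -58/3 ≈ -19.333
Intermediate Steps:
H = -7/3 (H = -⅔ + (⅓)*(-5) = -⅔ - 5/3 = -7/3 ≈ -2.3333)
46 - H*(-28) = 46 - 1*(-7/3)*(-28) = 46 + (7/3)*(-28) = 46 - 196/3 = -58/3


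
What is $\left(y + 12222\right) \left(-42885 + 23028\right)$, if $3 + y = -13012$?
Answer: $15746601$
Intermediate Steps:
$y = -13015$ ($y = -3 - 13012 = -13015$)
$\left(y + 12222\right) \left(-42885 + 23028\right) = \left(-13015 + 12222\right) \left(-42885 + 23028\right) = \left(-793\right) \left(-19857\right) = 15746601$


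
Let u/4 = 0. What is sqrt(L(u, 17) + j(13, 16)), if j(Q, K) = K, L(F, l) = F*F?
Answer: 4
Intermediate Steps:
u = 0 (u = 4*0 = 0)
L(F, l) = F**2
sqrt(L(u, 17) + j(13, 16)) = sqrt(0**2 + 16) = sqrt(0 + 16) = sqrt(16) = 4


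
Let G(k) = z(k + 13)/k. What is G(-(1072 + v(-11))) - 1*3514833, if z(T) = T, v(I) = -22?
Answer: -3690573613/1050 ≈ -3.5148e+6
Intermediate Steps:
G(k) = (13 + k)/k (G(k) = (k + 13)/k = (13 + k)/k)
G(-(1072 + v(-11))) - 1*3514833 = (13 - (1072 - 22))/((-(1072 - 22))) - 1*3514833 = (13 - 1*1050)/((-1*1050)) - 3514833 = (13 - 1050)/(-1050) - 3514833 = -1/1050*(-1037) - 3514833 = 1037/1050 - 3514833 = -3690573613/1050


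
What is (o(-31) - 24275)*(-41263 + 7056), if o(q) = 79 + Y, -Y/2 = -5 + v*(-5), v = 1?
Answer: 826988432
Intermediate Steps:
Y = 20 (Y = -2*(-5 + 1*(-5)) = -2*(-5 - 5) = -2*(-10) = 20)
o(q) = 99 (o(q) = 79 + 20 = 99)
(o(-31) - 24275)*(-41263 + 7056) = (99 - 24275)*(-41263 + 7056) = -24176*(-34207) = 826988432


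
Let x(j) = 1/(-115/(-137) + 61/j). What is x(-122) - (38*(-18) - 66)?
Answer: 70024/93 ≈ 752.95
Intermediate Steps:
x(j) = 1/(115/137 + 61/j) (x(j) = 1/(-115*(-1/137) + 61/j) = 1/(115/137 + 61/j))
x(-122) - (38*(-18) - 66) = 137*(-122)/(8357 + 115*(-122)) - (38*(-18) - 66) = 137*(-122)/(8357 - 14030) - (-684 - 66) = 137*(-122)/(-5673) - 1*(-750) = 137*(-122)*(-1/5673) + 750 = 274/93 + 750 = 70024/93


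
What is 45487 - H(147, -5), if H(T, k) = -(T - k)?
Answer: 45639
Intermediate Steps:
H(T, k) = k - T
45487 - H(147, -5) = 45487 - (-5 - 1*147) = 45487 - (-5 - 147) = 45487 - 1*(-152) = 45487 + 152 = 45639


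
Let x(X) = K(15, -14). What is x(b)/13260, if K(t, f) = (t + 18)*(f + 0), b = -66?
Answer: -77/2210 ≈ -0.034842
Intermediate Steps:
K(t, f) = f*(18 + t) (K(t, f) = (18 + t)*f = f*(18 + t))
x(X) = -462 (x(X) = -14*(18 + 15) = -14*33 = -462)
x(b)/13260 = -462/13260 = -462*1/13260 = -77/2210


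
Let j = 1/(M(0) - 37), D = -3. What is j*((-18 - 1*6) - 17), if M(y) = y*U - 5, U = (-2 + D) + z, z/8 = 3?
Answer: 41/42 ≈ 0.97619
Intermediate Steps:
z = 24 (z = 8*3 = 24)
U = 19 (U = (-2 - 3) + 24 = -5 + 24 = 19)
M(y) = -5 + 19*y (M(y) = y*19 - 5 = 19*y - 5 = -5 + 19*y)
j = -1/42 (j = 1/((-5 + 19*0) - 37) = 1/((-5 + 0) - 37) = 1/(-5 - 37) = 1/(-42) = -1/42 ≈ -0.023810)
j*((-18 - 1*6) - 17) = -((-18 - 1*6) - 17)/42 = -((-18 - 6) - 17)/42 = -(-24 - 17)/42 = -1/42*(-41) = 41/42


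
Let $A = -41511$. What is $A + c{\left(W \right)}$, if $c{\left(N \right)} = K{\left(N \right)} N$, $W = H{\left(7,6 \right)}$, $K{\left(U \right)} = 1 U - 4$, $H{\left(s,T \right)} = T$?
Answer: $-41499$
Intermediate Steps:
$K{\left(U \right)} = -4 + U$ ($K{\left(U \right)} = U - 4 = -4 + U$)
$W = 6$
$c{\left(N \right)} = N \left(-4 + N\right)$ ($c{\left(N \right)} = \left(-4 + N\right) N = N \left(-4 + N\right)$)
$A + c{\left(W \right)} = -41511 + 6 \left(-4 + 6\right) = -41511 + 6 \cdot 2 = -41511 + 12 = -41499$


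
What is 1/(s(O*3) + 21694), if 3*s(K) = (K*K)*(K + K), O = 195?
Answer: 1/133489444 ≈ 7.4912e-9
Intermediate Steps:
s(K) = 2*K³/3 (s(K) = ((K*K)*(K + K))/3 = (K²*(2*K))/3 = (2*K³)/3 = 2*K³/3)
1/(s(O*3) + 21694) = 1/(2*(195*3)³/3 + 21694) = 1/((⅔)*585³ + 21694) = 1/((⅔)*200201625 + 21694) = 1/(133467750 + 21694) = 1/133489444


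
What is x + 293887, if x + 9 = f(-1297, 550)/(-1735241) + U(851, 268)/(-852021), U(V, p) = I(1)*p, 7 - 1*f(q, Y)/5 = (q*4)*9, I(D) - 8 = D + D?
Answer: 25558069709214899/86968339533 ≈ 2.9388e+5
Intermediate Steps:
I(D) = 8 + 2*D (I(D) = 8 + (D + D) = 8 + 2*D)
f(q, Y) = 35 - 180*q (f(q, Y) = 35 - 5*q*4*9 = 35 - 5*4*q*9 = 35 - 180*q)
U(V, p) = 10*p (U(V, p) = (8 + 2*1)*p = (8 + 2)*p = 10*p)
x = -794691119872/86968339533 (x = -9 + ((35 - 180*(-1297))/(-1735241) + (10*268)/(-852021)) = -9 + ((35 + 233460)*(-1/1735241) + 2680*(-1/852021)) = -9 + (233495*(-1/1735241) - 2680/852021) = -9 + (-13735/102073 - 2680/852021) = -9 - 11976064075/86968339533 = -794691119872/86968339533 ≈ -9.1377)
x + 293887 = -794691119872/86968339533 + 293887 = 25558069709214899/86968339533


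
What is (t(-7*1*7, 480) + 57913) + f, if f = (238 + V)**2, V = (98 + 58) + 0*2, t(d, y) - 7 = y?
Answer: 213636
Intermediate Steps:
t(d, y) = 7 + y
V = 156 (V = 156 + 0 = 156)
f = 155236 (f = (238 + 156)**2 = 394**2 = 155236)
(t(-7*1*7, 480) + 57913) + f = ((7 + 480) + 57913) + 155236 = (487 + 57913) + 155236 = 58400 + 155236 = 213636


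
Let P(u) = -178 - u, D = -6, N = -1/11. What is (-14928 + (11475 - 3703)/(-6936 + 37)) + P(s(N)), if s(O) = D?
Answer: -104182672/6899 ≈ -15101.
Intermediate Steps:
N = -1/11 (N = -1*1/11 = -1/11 ≈ -0.090909)
s(O) = -6
(-14928 + (11475 - 3703)/(-6936 + 37)) + P(s(N)) = (-14928 + (11475 - 3703)/(-6936 + 37)) + (-178 - 1*(-6)) = (-14928 + 7772/(-6899)) + (-178 + 6) = (-14928 + 7772*(-1/6899)) - 172 = (-14928 - 7772/6899) - 172 = -102996044/6899 - 172 = -104182672/6899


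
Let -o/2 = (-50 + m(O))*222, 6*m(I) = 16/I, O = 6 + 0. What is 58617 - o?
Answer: 109843/3 ≈ 36614.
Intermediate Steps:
O = 6
m(I) = 8/(3*I) (m(I) = (16/I)/6 = 8/(3*I))
o = 66008/3 (o = -2*(-50 + (8/3)/6)*222 = -2*(-50 + (8/3)*(⅙))*222 = -2*(-50 + 4/9)*222 = -(-892)*222/9 = -2*(-33004/3) = 66008/3 ≈ 22003.)
58617 - o = 58617 - 1*66008/3 = 58617 - 66008/3 = 109843/3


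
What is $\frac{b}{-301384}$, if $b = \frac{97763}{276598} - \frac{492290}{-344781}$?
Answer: $- \frac{169873254323}{28741706688692592} \approx -5.9103 \cdot 10^{-6}$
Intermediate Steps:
$b = \frac{169873254323}{95365735038}$ ($b = 97763 \cdot \frac{1}{276598} - - \frac{492290}{344781} = \frac{97763}{276598} + \frac{492290}{344781} = \frac{169873254323}{95365735038} \approx 1.7813$)
$\frac{b}{-301384} = \frac{169873254323}{95365735038 \left(-301384\right)} = \frac{169873254323}{95365735038} \left(- \frac{1}{301384}\right) = - \frac{169873254323}{28741706688692592}$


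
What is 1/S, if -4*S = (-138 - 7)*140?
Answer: 1/5075 ≈ 0.00019704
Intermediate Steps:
S = 5075 (S = -(-138 - 7)*140/4 = -(-145)*140/4 = -1/4*(-20300) = 5075)
1/S = 1/5075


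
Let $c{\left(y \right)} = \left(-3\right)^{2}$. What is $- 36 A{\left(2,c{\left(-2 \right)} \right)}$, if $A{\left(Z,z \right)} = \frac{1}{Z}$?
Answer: $-18$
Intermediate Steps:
$c{\left(y \right)} = 9$
$- 36 A{\left(2,c{\left(-2 \right)} \right)} = - \frac{36}{2} = \left(-36\right) \frac{1}{2} = -18$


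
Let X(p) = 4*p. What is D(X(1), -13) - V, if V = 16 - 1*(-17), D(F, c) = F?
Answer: -29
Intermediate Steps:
V = 33 (V = 16 + 17 = 33)
D(X(1), -13) - V = 4*1 - 1*33 = 4 - 33 = -29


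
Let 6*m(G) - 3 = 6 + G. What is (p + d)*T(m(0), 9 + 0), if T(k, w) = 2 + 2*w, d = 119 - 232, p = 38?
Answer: -1500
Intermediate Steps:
m(G) = 3/2 + G/6 (m(G) = ½ + (6 + G)/6 = ½ + (1 + G/6) = 3/2 + G/6)
d = -113
(p + d)*T(m(0), 9 + 0) = (38 - 113)*(2 + 2*(9 + 0)) = -75*(2 + 2*9) = -75*(2 + 18) = -75*20 = -1500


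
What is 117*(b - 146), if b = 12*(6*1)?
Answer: -8658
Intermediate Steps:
b = 72 (b = 12*6 = 72)
117*(b - 146) = 117*(72 - 146) = 117*(-74) = -8658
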